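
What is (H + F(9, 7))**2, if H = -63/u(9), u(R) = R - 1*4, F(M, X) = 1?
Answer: 3364/25 ≈ 134.56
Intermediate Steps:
u(R) = -4 + R (u(R) = R - 4 = -4 + R)
H = -63/5 (H = -63/(-4 + 9) = -63/5 ≈ -12.600)
(H + F(9, 7))**2 = (-63/5 + 1)**2 = (-58/5)**2 = 3364/25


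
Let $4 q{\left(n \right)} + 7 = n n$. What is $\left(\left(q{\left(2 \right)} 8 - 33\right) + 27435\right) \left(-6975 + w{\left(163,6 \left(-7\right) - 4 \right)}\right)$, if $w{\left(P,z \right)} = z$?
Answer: $-192347316$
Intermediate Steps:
$q{\left(n \right)} = - \frac{7}{4} + \frac{n^{2}}{4}$ ($q{\left(n \right)} = - \frac{7}{4} + \frac{n n}{4} = - \frac{7}{4} + \frac{n^{2}}{4}$)
$\left(\left(q{\left(2 \right)} 8 - 33\right) + 27435\right) \left(-6975 + w{\left(163,6 \left(-7\right) - 4 \right)}\right) = \left(\left(\left(- \frac{7}{4} + \frac{2^{2}}{4}\right) 8 - 33\right) + 27435\right) \left(-6975 + \left(6 \left(-7\right) - 4\right)\right) = \left(\left(\left(- \frac{7}{4} + \frac{1}{4} \cdot 4\right) 8 - 33\right) + 27435\right) \left(-6975 - 46\right) = \left(\left(\left(- \frac{7}{4} + 1\right) 8 - 33\right) + 27435\right) \left(-6975 - 46\right) = \left(\left(\left(- \frac{3}{4}\right) 8 - 33\right) + 27435\right) \left(-7021\right) = \left(\left(-6 - 33\right) + 27435\right) \left(-7021\right) = \left(-39 + 27435\right) \left(-7021\right) = 27396 \left(-7021\right) = -192347316$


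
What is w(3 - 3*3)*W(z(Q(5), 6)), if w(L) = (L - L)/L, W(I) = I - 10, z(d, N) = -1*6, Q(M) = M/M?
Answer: 0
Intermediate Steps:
Q(M) = 1
z(d, N) = -6
W(I) = -10 + I
w(L) = 0 (w(L) = 0/L = 0)
w(3 - 3*3)*W(z(Q(5), 6)) = 0*(-10 - 6) = 0*(-16) = 0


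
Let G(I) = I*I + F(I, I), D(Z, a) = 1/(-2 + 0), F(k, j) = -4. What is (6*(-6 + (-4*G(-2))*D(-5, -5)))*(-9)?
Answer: 324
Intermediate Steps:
D(Z, a) = -½ (D(Z, a) = 1/(-2) = -½)
G(I) = -4 + I² (G(I) = I*I - 4 = I² - 4 = -4 + I²)
(6*(-6 + (-4*G(-2))*D(-5, -5)))*(-9) = (6*(-6 - 4*(-4 + (-2)²)*(-½)))*(-9) = (6*(-6 - 4*(-4 + 4)*(-½)))*(-9) = (6*(-6 - 4*0*(-½)))*(-9) = (6*(-6 + 0*(-½)))*(-9) = (6*(-6 + 0))*(-9) = (6*(-6))*(-9) = -36*(-9) = 324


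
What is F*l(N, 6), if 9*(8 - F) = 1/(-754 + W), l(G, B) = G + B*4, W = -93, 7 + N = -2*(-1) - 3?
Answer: 975760/7623 ≈ 128.00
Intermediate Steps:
N = -8 (N = -7 + (-2*(-1) - 3) = -7 + (2 - 3) = -7 - 1 = -8)
l(G, B) = G + 4*B
F = 60985/7623 (F = 8 - 1/(9*(-754 - 93)) = 8 - ⅑/(-847) = 8 - ⅑*(-1/847) = 8 + 1/7623 = 60985/7623 ≈ 8.0001)
F*l(N, 6) = 60985*(-8 + 4*6)/7623 = 60985*(-8 + 24)/7623 = (60985/7623)*16 = 975760/7623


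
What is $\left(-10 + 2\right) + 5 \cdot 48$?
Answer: $232$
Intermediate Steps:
$\left(-10 + 2\right) + 5 \cdot 48 = -8 + 240 = 232$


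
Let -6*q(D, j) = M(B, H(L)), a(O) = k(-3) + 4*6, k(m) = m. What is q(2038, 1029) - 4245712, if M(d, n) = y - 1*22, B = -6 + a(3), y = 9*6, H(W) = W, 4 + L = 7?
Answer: -12737152/3 ≈ -4.2457e+6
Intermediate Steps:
L = 3 (L = -4 + 7 = 3)
y = 54
a(O) = 21 (a(O) = -3 + 4*6 = -3 + 24 = 21)
B = 15 (B = -6 + 21 = 15)
M(d, n) = 32 (M(d, n) = 54 - 1*22 = 54 - 22 = 32)
q(D, j) = -16/3 (q(D, j) = -1/6*32 = -16/3)
q(2038, 1029) - 4245712 = -16/3 - 4245712 = -12737152/3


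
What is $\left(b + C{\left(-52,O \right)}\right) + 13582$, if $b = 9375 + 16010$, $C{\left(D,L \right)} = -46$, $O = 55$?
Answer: $38921$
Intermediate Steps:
$b = 25385$
$\left(b + C{\left(-52,O \right)}\right) + 13582 = \left(25385 - 46\right) + 13582 = 25339 + 13582 = 38921$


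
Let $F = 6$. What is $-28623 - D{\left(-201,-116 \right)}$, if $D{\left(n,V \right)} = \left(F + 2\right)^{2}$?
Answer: $-28687$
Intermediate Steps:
$D{\left(n,V \right)} = 64$ ($D{\left(n,V \right)} = \left(6 + 2\right)^{2} = 8^{2} = 64$)
$-28623 - D{\left(-201,-116 \right)} = -28623 - 64 = -28687$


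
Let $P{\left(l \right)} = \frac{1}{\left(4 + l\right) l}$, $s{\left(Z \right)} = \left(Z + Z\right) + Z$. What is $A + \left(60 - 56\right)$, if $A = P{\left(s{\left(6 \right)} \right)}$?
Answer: $\frac{1585}{396} \approx 4.0025$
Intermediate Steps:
$s{\left(Z \right)} = 3 Z$ ($s{\left(Z \right)} = 2 Z + Z = 3 Z$)
$P{\left(l \right)} = \frac{1}{l \left(4 + l\right)}$
$A = \frac{1}{396}$ ($A = \frac{1}{3 \cdot 6 \left(4 + 3 \cdot 6\right)} = \frac{1}{18 \left(4 + 18\right)} = \frac{1}{18 \cdot 22} = \frac{1}{18} \cdot \frac{1}{22} = \frac{1}{396} \approx 0.0025253$)
$A + \left(60 - 56\right) = \frac{1}{396} + \left(60 - 56\right) = \frac{1}{396} + 4 = \frac{1585}{396}$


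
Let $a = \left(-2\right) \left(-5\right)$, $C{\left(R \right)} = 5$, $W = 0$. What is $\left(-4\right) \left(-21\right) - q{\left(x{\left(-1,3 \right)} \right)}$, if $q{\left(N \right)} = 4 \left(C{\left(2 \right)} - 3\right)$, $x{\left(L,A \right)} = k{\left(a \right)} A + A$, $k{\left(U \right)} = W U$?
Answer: $76$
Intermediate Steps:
$a = 10$
$k{\left(U \right)} = 0$ ($k{\left(U \right)} = 0 U = 0$)
$x{\left(L,A \right)} = A$ ($x{\left(L,A \right)} = 0 A + A = 0 + A = A$)
$q{\left(N \right)} = 8$ ($q{\left(N \right)} = 4 \left(5 - 3\right) = 4 \cdot 2 = 8$)
$\left(-4\right) \left(-21\right) - q{\left(x{\left(-1,3 \right)} \right)} = \left(-4\right) \left(-21\right) - 8 = 84 - 8 = 76$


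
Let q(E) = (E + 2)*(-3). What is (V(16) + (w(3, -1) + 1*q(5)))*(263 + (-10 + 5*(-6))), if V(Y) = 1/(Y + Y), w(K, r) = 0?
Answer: -149633/32 ≈ -4676.0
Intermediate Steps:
q(E) = -6 - 3*E (q(E) = (2 + E)*(-3) = -6 - 3*E)
V(Y) = 1/(2*Y)
(V(16) + (w(3, -1) + 1*q(5)))*(263 + (-10 + 5*(-6))) = ((1/2)/16 + (0 + 1*(-6 - 3*5)))*(263 + (-10 + 5*(-6))) = ((1/2)*(1/16) + (0 + 1*(-6 - 15)))*(263 + (-10 - 30)) = (1/32 + (0 + 1*(-21)))*(263 - 40) = (1/32 + (0 - 21))*223 = (1/32 - 21)*223 = -671/32*223 = -149633/32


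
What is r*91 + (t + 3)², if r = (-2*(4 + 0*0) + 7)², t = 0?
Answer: 100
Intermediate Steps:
r = 1 (r = (-2*(4 + 0) + 7)² = (-2*4 + 7)² = (-8 + 7)² = (-1)² = 1)
r*91 + (t + 3)² = 1*91 + (0 + 3)² = 91 + 3² = 91 + 9 = 100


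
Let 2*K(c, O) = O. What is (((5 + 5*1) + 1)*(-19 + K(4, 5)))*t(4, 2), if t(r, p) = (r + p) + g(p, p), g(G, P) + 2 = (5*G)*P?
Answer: -4356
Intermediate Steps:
g(G, P) = -2 + 5*G*P (g(G, P) = -2 + (5*G)*P = -2 + 5*G*P)
K(c, O) = O/2
t(r, p) = -2 + p + r + 5*p² (t(r, p) = (r + p) + (-2 + 5*p*p) = (p + r) + (-2 + 5*p²) = -2 + p + r + 5*p²)
(((5 + 5*1) + 1)*(-19 + K(4, 5)))*t(4, 2) = (((5 + 5*1) + 1)*(-19 + (½)*5))*(-2 + 2 + 4 + 5*2²) = (((5 + 5) + 1)*(-19 + 5/2))*(-2 + 2 + 4 + 5*4) = ((10 + 1)*(-33/2))*(-2 + 2 + 4 + 20) = (11*(-33/2))*24 = -363/2*24 = -4356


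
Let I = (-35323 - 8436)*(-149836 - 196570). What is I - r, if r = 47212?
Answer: 15158332942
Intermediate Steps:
I = 15158380154 (I = -43759*(-346406) = 15158380154)
I - r = 15158380154 - 1*47212 = 15158380154 - 47212 = 15158332942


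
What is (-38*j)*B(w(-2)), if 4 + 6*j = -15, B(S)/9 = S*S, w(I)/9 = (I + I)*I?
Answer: 5614272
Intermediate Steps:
w(I) = 18*I² (w(I) = 9*((I + I)*I) = 9*((2*I)*I) = 9*(2*I²) = 18*I²)
B(S) = 9*S² (B(S) = 9*(S*S) = 9*S²)
j = -19/6 (j = -⅔ + (⅙)*(-15) = -⅔ - 5/2 = -19/6 ≈ -3.1667)
(-38*j)*B(w(-2)) = (-38*(-19/6))*(9*(18*(-2)²)²) = 361*(9*(18*4)²)/3 = 361*(9*72²)/3 = 361*(9*5184)/3 = (361/3)*46656 = 5614272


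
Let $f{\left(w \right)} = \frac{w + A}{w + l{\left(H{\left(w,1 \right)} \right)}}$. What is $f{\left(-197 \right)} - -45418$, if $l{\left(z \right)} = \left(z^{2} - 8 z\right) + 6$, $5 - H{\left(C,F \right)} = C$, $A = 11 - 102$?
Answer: $\frac{196796162}{4333} \approx 45418.0$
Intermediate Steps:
$A = -91$
$H{\left(C,F \right)} = 5 - C$
$l{\left(z \right)} = 6 + z^{2} - 8 z$
$f{\left(w \right)} = \frac{-91 + w}{-34 + \left(5 - w\right)^{2} + 9 w}$ ($f{\left(w \right)} = \frac{w - 91}{w + \left(6 + \left(5 - w\right)^{2} - 8 \left(5 - w\right)\right)} = \frac{-91 + w}{w + \left(6 + \left(5 - w\right)^{2} + \left(-40 + 8 w\right)\right)} = \frac{-91 + w}{w + \left(-34 + \left(5 - w\right)^{2} + 8 w\right)} = \frac{-91 + w}{-34 + \left(5 - w\right)^{2} + 9 w}$)
$f{\left(-197 \right)} - -45418 = \frac{-91 - 197}{-9 + \left(-197\right)^{2} - -197} - -45418 = \frac{1}{-9 + 38809 + 197} \left(-288\right) + 45418 = \frac{1}{38997} \left(-288\right) + 45418 = - \frac{32}{4333} + 45418 = \frac{196796162}{4333}$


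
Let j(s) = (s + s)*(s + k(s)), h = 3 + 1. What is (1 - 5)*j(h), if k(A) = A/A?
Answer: -160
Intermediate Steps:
h = 4
k(A) = 1
j(s) = 2*s*(1 + s) (j(s) = (s + s)*(s + 1) = (2*s)*(1 + s) = 2*s*(1 + s))
(1 - 5)*j(h) = (1 - 5)*(2*4*(1 + 4)) = -8*4*5 = -4*40 = -160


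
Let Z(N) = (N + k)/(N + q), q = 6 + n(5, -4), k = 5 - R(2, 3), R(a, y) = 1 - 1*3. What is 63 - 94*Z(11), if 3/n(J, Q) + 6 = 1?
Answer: -1647/41 ≈ -40.171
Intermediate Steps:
n(J, Q) = -⅗ (n(J, Q) = 3/(-6 + 1) = 3/(-5) = 3*(-⅕) = -⅗)
R(a, y) = -2 (R(a, y) = 1 - 3 = -2)
k = 7 (k = 5 - 1*(-2) = 5 + 2 = 7)
q = 27/5 (q = 6 - ⅗ = 27/5 ≈ 5.4000)
Z(N) = (7 + N)/(27/5 + N) (Z(N) = (N + 7)/(N + 27/5) = (7 + N)/(27/5 + N))
63 - 94*Z(11) = 63 - 470*(7 + 11)/(27 + 5*11) = 63 - 470*18/(27 + 55) = 63 - 470*18/82 = 63 - 94*45/41 = 63 - 4230/41 = -1647/41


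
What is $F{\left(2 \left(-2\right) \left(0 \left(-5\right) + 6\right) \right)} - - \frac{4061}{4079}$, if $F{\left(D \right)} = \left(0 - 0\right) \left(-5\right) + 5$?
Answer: $\frac{24456}{4079} \approx 5.9956$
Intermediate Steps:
$F{\left(D \right)} = 5$ ($F{\left(D \right)} = \left(0 + 0\right) \left(-5\right) + 5 = 0 \left(-5\right) + 5 = 0 + 5 = 5$)
$F{\left(2 \left(-2\right) \left(0 \left(-5\right) + 6\right) \right)} - - \frac{4061}{4079} = 5 - - \frac{4061}{4079} = 5 + \frac{4061}{4079} = \frac{24456}{4079}$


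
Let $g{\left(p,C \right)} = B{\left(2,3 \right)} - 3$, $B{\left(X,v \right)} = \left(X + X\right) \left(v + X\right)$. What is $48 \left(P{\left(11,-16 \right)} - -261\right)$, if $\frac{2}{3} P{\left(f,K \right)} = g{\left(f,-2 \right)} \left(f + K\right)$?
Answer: $6408$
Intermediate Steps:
$B{\left(X,v \right)} = 2 X \left(X + v\right)$
$g{\left(p,C \right)} = 17$ ($g{\left(p,C \right)} = 2 \cdot 2 \left(2 + 3\right) - 3 = 2 \cdot 2 \cdot 5 - 3 = 20 - 3 = 17$)
$P{\left(f,K \right)} = \frac{51 K}{2} + \frac{51 f}{2}$ ($P{\left(f,K \right)} = \frac{3 \cdot 17 \left(f + K\right)}{2} = \frac{3 \cdot 17 \left(K + f\right)}{2} = \frac{3 \left(17 K + 17 f\right)}{2} = \frac{51 K}{2} + \frac{51 f}{2}$)
$48 \left(P{\left(11,-16 \right)} - -261\right) = 48 \left(\left(\frac{51}{2} \left(-16\right) + \frac{51}{2} \cdot 11\right) - -261\right) = 48 \left(\left(-408 + \frac{561}{2}\right) + 261\right) = 48 \left(- \frac{255}{2} + 261\right) = 48 \cdot \frac{267}{2} = 6408$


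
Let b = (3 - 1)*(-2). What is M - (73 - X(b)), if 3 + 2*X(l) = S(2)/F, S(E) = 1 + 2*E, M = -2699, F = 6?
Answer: -33277/12 ≈ -2773.1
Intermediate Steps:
b = -4 (b = 2*(-2) = -4)
X(l) = -13/12 (X(l) = -3/2 + ((1 + 2*2)/6)/2 = -3/2 + ((1 + 4)*(⅙))/2 = -3/2 + (5*(⅙))/2 = -3/2 + (½)*(⅚) = -3/2 + 5/12 = -13/12)
M - (73 - X(b)) = -2699 - (73 - 1*(-13/12)) = -2699 - (73 + 13/12) = -2699 - 1*889/12 = -2699 - 889/12 = -33277/12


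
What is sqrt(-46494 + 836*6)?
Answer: I*sqrt(41478) ≈ 203.66*I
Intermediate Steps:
sqrt(-46494 + 836*6) = sqrt(-46494 + 5016) = sqrt(-41478) = I*sqrt(41478)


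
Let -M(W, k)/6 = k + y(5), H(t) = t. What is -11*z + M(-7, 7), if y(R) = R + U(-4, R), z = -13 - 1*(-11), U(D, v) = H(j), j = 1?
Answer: -56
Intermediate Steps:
U(D, v) = 1
z = -2 (z = -13 + 11 = -2)
y(R) = 1 + R (y(R) = R + 1 = 1 + R)
M(W, k) = -36 - 6*k (M(W, k) = -6*(k + (1 + 5)) = -6*(k + 6) = -6*(6 + k) = -36 - 6*k)
-11*z + M(-7, 7) = -11*(-2) + (-36 - 6*7) = 22 + (-36 - 42) = 22 - 78 = -56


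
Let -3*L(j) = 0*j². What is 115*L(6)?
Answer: 0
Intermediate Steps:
L(j) = 0 (L(j) = -0*j² = -⅓*0 = 0)
115*L(6) = 115*0 = 0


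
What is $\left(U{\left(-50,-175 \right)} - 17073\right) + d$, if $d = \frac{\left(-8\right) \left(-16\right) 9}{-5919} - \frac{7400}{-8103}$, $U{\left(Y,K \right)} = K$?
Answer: $- \frac{7452326072}{432087} \approx -17247.0$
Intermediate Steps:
$d = \frac{310504}{432087}$ ($d = 128 \cdot 9 \left(- \frac{1}{5919}\right) - - \frac{200}{219} = 1152 \left(- \frac{1}{5919}\right) + \frac{200}{219} = - \frac{384}{1973} + \frac{200}{219} = \frac{310504}{432087} \approx 0.71861$)
$\left(U{\left(-50,-175 \right)} - 17073\right) + d = \left(-175 - 17073\right) + \frac{310504}{432087} = -17248 + \frac{310504}{432087} = - \frac{7452326072}{432087}$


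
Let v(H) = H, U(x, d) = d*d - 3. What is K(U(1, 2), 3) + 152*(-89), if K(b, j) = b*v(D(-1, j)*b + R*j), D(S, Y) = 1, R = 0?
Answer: -13527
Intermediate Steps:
U(x, d) = -3 + d**2 (U(x, d) = d**2 - 3 = -3 + d**2)
K(b, j) = b**2 (K(b, j) = b*(1*b + 0*j) = b*(b + 0) = b*b = b**2)
K(U(1, 2), 3) + 152*(-89) = (-3 + 2**2)**2 + 152*(-89) = (-3 + 4)**2 - 13528 = 1**2 - 13528 = 1 - 13528 = -13527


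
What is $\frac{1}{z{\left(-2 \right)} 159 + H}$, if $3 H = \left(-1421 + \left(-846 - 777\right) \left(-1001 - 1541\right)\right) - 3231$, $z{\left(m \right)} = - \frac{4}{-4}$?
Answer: $\frac{3}{4121491} \approx 7.2789 \cdot 10^{-7}$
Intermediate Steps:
$z{\left(m \right)} = 1$ ($z{\left(m \right)} = \left(-4\right) \left(- \frac{1}{4}\right) = 1$)
$H = \frac{4121014}{3}$ ($H = \frac{\left(-1421 + \left(-846 - 777\right) \left(-1001 - 1541\right)\right) - 3231}{3} = \frac{\left(-1421 - -4125666\right) - 3231}{3} = \frac{\left(-1421 + 4125666\right) - 3231}{3} = \frac{4124245 - 3231}{3} = \frac{1}{3} \cdot 4121014 = \frac{4121014}{3} \approx 1.3737 \cdot 10^{6}$)
$\frac{1}{z{\left(-2 \right)} 159 + H} = \frac{1}{1 \cdot 159 + \frac{4121014}{3}} = \frac{1}{159 + \frac{4121014}{3}} = \frac{1}{\frac{4121491}{3}} = \frac{3}{4121491}$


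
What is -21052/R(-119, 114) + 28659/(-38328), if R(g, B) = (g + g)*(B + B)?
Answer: -1640945/4561032 ≈ -0.35978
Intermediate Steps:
R(g, B) = 4*B*g (R(g, B) = (2*g)*(2*B) = 4*B*g)
-21052/R(-119, 114) + 28659/(-38328) = -21052/(4*114*(-119)) + 28659/(-38328) = -21052/(-54264) + 28659*(-1/38328) = -21052*(-1/54264) - 9553/12776 = 277/714 - 9553/12776 = -1640945/4561032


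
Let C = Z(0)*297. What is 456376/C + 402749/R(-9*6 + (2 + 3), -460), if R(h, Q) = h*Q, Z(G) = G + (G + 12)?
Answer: 2930528119/20083140 ≈ 145.92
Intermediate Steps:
Z(G) = 12 + 2*G (Z(G) = G + (12 + G) = 12 + 2*G)
R(h, Q) = Q*h
C = 3564 (C = (12 + 2*0)*297 = (12 + 0)*297 = 12*297 = 3564)
456376/C + 402749/R(-9*6 + (2 + 3), -460) = 456376/3564 + 402749/((-460*(-9*6 + (2 + 3)))) = 456376*(1/3564) + 402749/((-460*(-54 + 5))) = 114094/891 + 402749/((-460*(-49))) = 114094/891 + 402749/22540 = 2930528119/20083140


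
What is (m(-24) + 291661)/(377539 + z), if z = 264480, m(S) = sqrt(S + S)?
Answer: 291661/642019 + 4*I*sqrt(3)/642019 ≈ 0.45429 + 1.0791e-5*I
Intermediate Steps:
m(S) = sqrt(2)*sqrt(S) (m(S) = sqrt(2*S) = sqrt(2)*sqrt(S))
(m(-24) + 291661)/(377539 + z) = (sqrt(2)*sqrt(-24) + 291661)/(377539 + 264480) = (sqrt(2)*(2*I*sqrt(6)) + 291661)/642019 = (4*I*sqrt(3) + 291661)*(1/642019) = (291661 + 4*I*sqrt(3))*(1/642019) = 291661/642019 + 4*I*sqrt(3)/642019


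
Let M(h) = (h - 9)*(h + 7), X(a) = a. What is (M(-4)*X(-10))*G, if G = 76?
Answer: 29640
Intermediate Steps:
M(h) = (-9 + h)*(7 + h)
(M(-4)*X(-10))*G = ((-63 + (-4)**2 - 2*(-4))*(-10))*76 = ((-63 + 16 + 8)*(-10))*76 = -39*(-10)*76 = 390*76 = 29640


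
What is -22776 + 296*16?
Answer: -18040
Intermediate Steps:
-22776 + 296*16 = -22776 + 4736 = -18040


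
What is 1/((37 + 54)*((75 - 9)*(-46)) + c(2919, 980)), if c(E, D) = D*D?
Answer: 1/684124 ≈ 1.4617e-6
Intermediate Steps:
c(E, D) = D**2
1/((37 + 54)*((75 - 9)*(-46)) + c(2919, 980)) = 1/((37 + 54)*((75 - 9)*(-46)) + 980**2) = 1/(91*(66*(-46)) + 960400) = 1/(91*(-3036) + 960400) = 1/(-276276 + 960400) = 1/684124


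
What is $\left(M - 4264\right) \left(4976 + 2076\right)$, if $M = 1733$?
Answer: $-17848612$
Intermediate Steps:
$\left(M - 4264\right) \left(4976 + 2076\right) = \left(1733 - 4264\right) \left(4976 + 2076\right) = \left(-2531\right) 7052 = -17848612$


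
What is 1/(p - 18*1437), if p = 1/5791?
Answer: -5791/149790005 ≈ -3.8661e-5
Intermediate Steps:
p = 1/5791 ≈ 0.00017268
1/(p - 18*1437) = 1/(1/5791 - 18*1437) = 1/(1/5791 - 25866) = 1/(-149790005/5791) = -5791/149790005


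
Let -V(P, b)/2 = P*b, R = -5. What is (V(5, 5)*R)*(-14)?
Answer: -3500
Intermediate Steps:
V(P, b) = -2*P*b
(V(5, 5)*R)*(-14) = (-2*5*5*(-5))*(-14) = -50*(-5)*(-14) = 250*(-14) = -3500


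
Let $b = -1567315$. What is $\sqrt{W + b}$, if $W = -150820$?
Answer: $i \sqrt{1718135} \approx 1310.8 i$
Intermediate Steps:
$\sqrt{W + b} = \sqrt{-150820 - 1567315} = \sqrt{-1718135} = i \sqrt{1718135}$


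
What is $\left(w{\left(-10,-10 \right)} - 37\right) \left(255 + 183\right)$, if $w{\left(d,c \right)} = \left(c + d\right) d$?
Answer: $71394$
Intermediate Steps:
$w{\left(d,c \right)} = d \left(c + d\right)$
$\left(w{\left(-10,-10 \right)} - 37\right) \left(255 + 183\right) = \left(- 10 \left(-10 - 10\right) - 37\right) \left(255 + 183\right) = \left(\left(-10\right) \left(-20\right) - 37\right) 438 = \left(200 - 37\right) 438 = 163 \cdot 438 = 71394$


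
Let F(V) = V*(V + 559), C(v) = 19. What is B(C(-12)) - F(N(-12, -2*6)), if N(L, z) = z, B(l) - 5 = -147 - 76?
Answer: 6346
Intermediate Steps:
B(l) = -218 (B(l) = 5 + (-147 - 76) = 5 - 223 = -218)
F(V) = V*(559 + V)
B(C(-12)) - F(N(-12, -2*6)) = -218 - (-2*6)*(559 - 2*6) = -218 - (-12)*(559 - 12) = -218 - (-12)*547 = -218 - 1*(-6564) = -218 + 6564 = 6346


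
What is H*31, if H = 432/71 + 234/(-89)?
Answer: 676854/6319 ≈ 107.11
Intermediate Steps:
H = 21834/6319 (H = 432*(1/71) + 234*(-1/89) = 432/71 - 234/89 = 21834/6319 ≈ 3.4553)
H*31 = (21834/6319)*31 = 676854/6319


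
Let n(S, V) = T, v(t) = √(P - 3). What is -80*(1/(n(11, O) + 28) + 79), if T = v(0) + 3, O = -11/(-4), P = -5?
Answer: 160*(-79*√2 + 1225*I)/(-31*I + 2*√2) ≈ -6322.6 + 0.23351*I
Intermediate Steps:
O = 11/4 (O = -11*(-¼) = 11/4 ≈ 2.7500)
v(t) = 2*I*√2 (v(t) = √(-5 - 3) = √(-8) = 2*I*√2)
T = 3 + 2*I*√2 (T = 2*I*√2 + 3 = 3 + 2*I*√2 ≈ 3.0 + 2.8284*I)
n(S, V) = 3 + 2*I*√2
-80*(1/(n(11, O) + 28) + 79) = -80*(1/((3 + 2*I*√2) + 28) + 79) = -80*(1/(31 + 2*I*√2) + 79) = -80*(79 + 1/(31 + 2*I*√2)) = -6320 - 80/(31 + 2*I*√2)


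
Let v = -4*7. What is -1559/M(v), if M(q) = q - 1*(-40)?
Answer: -1559/12 ≈ -129.92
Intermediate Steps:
v = -28
M(q) = 40 + q (M(q) = q + 40 = 40 + q)
-1559/M(v) = -1559/(40 - 28) = -1559/12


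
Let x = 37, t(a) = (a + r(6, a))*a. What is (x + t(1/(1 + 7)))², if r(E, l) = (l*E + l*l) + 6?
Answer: 375778225/262144 ≈ 1433.5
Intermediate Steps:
r(E, l) = 6 + l² + E*l (r(E, l) = (E*l + l²) + 6 = (l² + E*l) + 6 = 6 + l² + E*l)
t(a) = a*(6 + a² + 7*a) (t(a) = (a + (6 + a² + 6*a))*a = (6 + a² + 7*a)*a = a*(6 + a² + 7*a))
(x + t(1/(1 + 7)))² = (37 + (6 + (1/(1 + 7))² + 7/(1 + 7))/(1 + 7))² = (37 + (6 + (1/8)² + 7/8)/8)² = (37 + (6 + (⅛)² + 7*(⅛))/8)² = (37 + (6 + 1/64 + 7/8)/8)² = (37 + (⅛)*(441/64))² = (37 + 441/512)² = (19385/512)² = 375778225/262144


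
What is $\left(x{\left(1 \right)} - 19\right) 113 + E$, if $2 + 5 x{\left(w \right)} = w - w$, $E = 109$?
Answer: $- \frac{10416}{5} \approx -2083.2$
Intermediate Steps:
$x{\left(w \right)} = - \frac{2}{5}$ ($x{\left(w \right)} = - \frac{2}{5} + \frac{w - w}{5} = - \frac{2}{5} + \frac{1}{5} \cdot 0 = - \frac{2}{5} + 0 = - \frac{2}{5}$)
$\left(x{\left(1 \right)} - 19\right) 113 + E = \left(- \frac{2}{5} - 19\right) 113 + 109 = \left(- \frac{97}{5}\right) 113 + 109 = - \frac{10961}{5} + 109 = - \frac{10416}{5}$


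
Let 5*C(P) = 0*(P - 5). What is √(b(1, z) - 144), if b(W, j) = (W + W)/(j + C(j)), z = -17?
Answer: 35*I*√34/17 ≈ 12.005*I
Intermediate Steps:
C(P) = 0 (C(P) = (0*(P - 5))/5 = (0*(-5 + P))/5 = (⅕)*0 = 0)
b(W, j) = 2*W/j (b(W, j) = (W + W)/(j + 0) = (2*W)/j = 2*W/j)
√(b(1, z) - 144) = √(2*1/(-17) - 144) = √(2*1*(-1/17) - 144) = √(-2/17 - 144) = √(-2450/17) = 35*I*√34/17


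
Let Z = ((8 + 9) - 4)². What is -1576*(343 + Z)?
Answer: -806912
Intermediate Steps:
Z = 169 (Z = (17 - 4)² = 13² = 169)
-1576*(343 + Z) = -1576*(343 + 169) = -1576*512 = -806912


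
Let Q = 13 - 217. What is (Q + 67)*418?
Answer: -57266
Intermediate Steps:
Q = -204
(Q + 67)*418 = (-204 + 67)*418 = -137*418 = -57266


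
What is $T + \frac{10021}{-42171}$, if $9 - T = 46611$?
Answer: $- \frac{1965262963}{42171} \approx -46602.0$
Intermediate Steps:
$T = -46602$ ($T = 9 - 46611 = -46602$)
$T + \frac{10021}{-42171} = -46602 + \frac{10021}{-42171} = -46602 + 10021 \left(- \frac{1}{42171}\right) = -46602 - \frac{10021}{42171} = - \frac{1965262963}{42171}$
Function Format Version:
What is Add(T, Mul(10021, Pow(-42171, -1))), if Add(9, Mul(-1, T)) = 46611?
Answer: Rational(-1965262963, 42171) ≈ -46602.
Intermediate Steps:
T = -46602 (T = Add(9, Mul(-1, 46611)) = Add(9, -46611) = -46602)
Add(T, Mul(10021, Pow(-42171, -1))) = Add(-46602, Mul(10021, Pow(-42171, -1))) = Add(-46602, Mul(10021, Rational(-1, 42171))) = Add(-46602, Rational(-10021, 42171)) = Rational(-1965262963, 42171)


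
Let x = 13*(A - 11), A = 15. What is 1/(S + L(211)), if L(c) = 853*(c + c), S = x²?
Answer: 1/362670 ≈ 2.7573e-6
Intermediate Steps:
x = 52 (x = 13*(15 - 11) = 13*4 = 52)
S = 2704 (S = 52² = 2704)
L(c) = 1706*c (L(c) = 853*(2*c) = 1706*c)
1/(S + L(211)) = 1/(2704 + 1706*211) = 1/(2704 + 359966) = 1/362670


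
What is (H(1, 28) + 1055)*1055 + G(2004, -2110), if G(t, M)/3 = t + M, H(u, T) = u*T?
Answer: 1142247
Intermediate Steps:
H(u, T) = T*u
G(t, M) = 3*M + 3*t (G(t, M) = 3*(t + M) = 3*(M + t) = 3*M + 3*t)
(H(1, 28) + 1055)*1055 + G(2004, -2110) = (28*1 + 1055)*1055 + (3*(-2110) + 3*2004) = (28 + 1055)*1055 + (-6330 + 6012) = 1083*1055 - 318 = 1142565 - 318 = 1142247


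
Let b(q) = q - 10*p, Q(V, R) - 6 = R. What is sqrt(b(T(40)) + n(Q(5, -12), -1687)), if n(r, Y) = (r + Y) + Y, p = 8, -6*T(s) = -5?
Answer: I*sqrt(124530)/6 ≈ 58.815*I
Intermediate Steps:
Q(V, R) = 6 + R
T(s) = 5/6 (T(s) = -1/6*(-5) = 5/6)
n(r, Y) = r + 2*Y (n(r, Y) = (Y + r) + Y = r + 2*Y)
b(q) = -80 + q (b(q) = q - 10*8 = q - 80 = -80 + q)
sqrt(b(T(40)) + n(Q(5, -12), -1687)) = sqrt((-80 + 5/6) + ((6 - 12) + 2*(-1687))) = sqrt(-475/6 + (-6 - 3374)) = sqrt(-475/6 - 3380) = sqrt(-20755/6) = I*sqrt(124530)/6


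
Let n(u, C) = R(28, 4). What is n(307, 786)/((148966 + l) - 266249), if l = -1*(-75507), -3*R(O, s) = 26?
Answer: 13/62664 ≈ 0.00020746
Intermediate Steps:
R(O, s) = -26/3 (R(O, s) = -1/3*26 = -26/3)
l = 75507
n(u, C) = -26/3
n(307, 786)/((148966 + l) - 266249) = -26/(3*((148966 + 75507) - 266249)) = -26/(3*(224473 - 266249)) = -26/3/(-41776) = -26/3*(-1/41776) = 13/62664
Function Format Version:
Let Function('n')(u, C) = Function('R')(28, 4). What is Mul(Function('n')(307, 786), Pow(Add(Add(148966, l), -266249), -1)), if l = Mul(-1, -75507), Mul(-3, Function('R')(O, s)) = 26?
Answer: Rational(13, 62664) ≈ 0.00020746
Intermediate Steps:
Function('R')(O, s) = Rational(-26, 3) (Function('R')(O, s) = Mul(Rational(-1, 3), 26) = Rational(-26, 3))
l = 75507
Function('n')(u, C) = Rational(-26, 3)
Mul(Function('n')(307, 786), Pow(Add(Add(148966, l), -266249), -1)) = Mul(Rational(-26, 3), Pow(Add(Add(148966, 75507), -266249), -1)) = Mul(Rational(-26, 3), Pow(Add(224473, -266249), -1)) = Mul(Rational(-26, 3), Pow(-41776, -1)) = Mul(Rational(-26, 3), Rational(-1, 41776)) = Rational(13, 62664)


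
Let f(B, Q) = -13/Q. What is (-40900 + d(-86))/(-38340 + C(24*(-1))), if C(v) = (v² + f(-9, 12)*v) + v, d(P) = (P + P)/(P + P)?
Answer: 40899/37762 ≈ 1.0831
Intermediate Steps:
d(P) = 1 (d(P) = (2*P)/((2*P)) = (2*P)*(1/(2*P)) = 1)
C(v) = v² - v/12 (C(v) = (v² + (-13/12)*v) + v = (v² + (-13*1/12)*v) + v = (v² - 13*v/12) + v = v² - v/12)
(-40900 + d(-86))/(-38340 + C(24*(-1))) = (-40900 + 1)/(-38340 + (24*(-1))*(-1/12 + 24*(-1))) = -40899/(-38340 - 24*(-1/12 - 24)) = -40899/(-38340 - 24*(-289/12)) = -40899/(-38340 + 578) = -40899/(-37762) = -40899*(-1/37762) = 40899/37762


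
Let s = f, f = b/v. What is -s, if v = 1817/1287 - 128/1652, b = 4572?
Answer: -2430159732/709237 ≈ -3426.4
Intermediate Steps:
v = 709237/531531 (v = 1817*(1/1287) - 128*1/1652 = 1817/1287 - 32/413 = 709237/531531 ≈ 1.3343)
f = 2430159732/709237 (f = 4572/(709237/531531) = 4572*(531531/709237) = 2430159732/709237 ≈ 3426.4)
s = 2430159732/709237 ≈ 3426.4
-s = -1*2430159732/709237 = -2430159732/709237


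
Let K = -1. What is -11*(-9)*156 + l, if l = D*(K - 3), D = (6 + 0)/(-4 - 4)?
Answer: 15447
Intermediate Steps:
D = -¾ (D = 6/(-8) = 6*(-⅛) = -¾ ≈ -0.75000)
l = 3 (l = -3*(-1 - 3)/4 = -¾*(-4) = 3)
-11*(-9)*156 + l = -11*(-9)*156 + 3 = 99*156 + 3 = 15444 + 3 = 15447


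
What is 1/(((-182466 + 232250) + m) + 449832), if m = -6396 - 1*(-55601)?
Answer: 1/548821 ≈ 1.8221e-6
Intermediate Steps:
m = 49205 (m = -6396 + 55601 = 49205)
1/(((-182466 + 232250) + m) + 449832) = 1/(((-182466 + 232250) + 49205) + 449832) = 1/((49784 + 49205) + 449832) = 1/(98989 + 449832) = 1/548821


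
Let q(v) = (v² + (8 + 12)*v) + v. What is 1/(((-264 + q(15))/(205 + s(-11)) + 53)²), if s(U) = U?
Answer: 9409/27867841 ≈ 0.00033763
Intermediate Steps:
q(v) = v² + 21*v (q(v) = (v² + 20*v) + v = v² + 21*v)
1/(((-264 + q(15))/(205 + s(-11)) + 53)²) = 1/(((-264 + 15*(21 + 15))/(205 - 11) + 53)²) = 1/(((-264 + 15*36)/194 + 53)²) = 1/(((-264 + 540)*(1/194) + 53)²) = 1/((276*(1/194) + 53)²) = 1/((138/97 + 53)²) = 1/((5279/97)²) = 1/(27867841/9409) = 9409/27867841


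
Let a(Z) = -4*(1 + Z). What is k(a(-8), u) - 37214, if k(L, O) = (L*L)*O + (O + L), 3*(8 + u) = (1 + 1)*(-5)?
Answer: -138248/3 ≈ -46083.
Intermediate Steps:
u = -34/3 (u = -8 + ((1 + 1)*(-5))/3 = -8 + (2*(-5))/3 = -8 + (⅓)*(-10) = -8 - 10/3 = -34/3 ≈ -11.333)
a(Z) = -4 - 4*Z
k(L, O) = L + O + O*L² (k(L, O) = L²*O + (L + O) = O*L² + (L + O) = L + O + O*L²)
k(a(-8), u) - 37214 = ((-4 - 4*(-8)) - 34/3 - 34*(-4 - 4*(-8))²/3) - 37214 = ((-4 + 32) - 34/3 - 34*(-4 + 32)²/3) - 37214 = (28 - 34/3 - 34/3*28²) - 37214 = (28 - 34/3 - 34/3*784) - 37214 = (28 - 34/3 - 26656/3) - 37214 = -26606/3 - 37214 = -138248/3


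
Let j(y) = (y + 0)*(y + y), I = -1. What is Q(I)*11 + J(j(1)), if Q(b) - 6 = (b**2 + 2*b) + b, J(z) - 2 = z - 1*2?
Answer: 46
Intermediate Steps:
j(y) = 2*y**2 (j(y) = y*(2*y) = 2*y**2)
J(z) = z (J(z) = 2 + (z - 1*2) = 2 + (z - 2) = 2 + (-2 + z) = z)
Q(b) = 6 + b**2 + 3*b (Q(b) = 6 + ((b**2 + 2*b) + b) = 6 + (b**2 + 3*b) = 6 + b**2 + 3*b)
Q(I)*11 + J(j(1)) = (6 + (-1)**2 + 3*(-1))*11 + 2*1**2 = (6 + 1 - 3)*11 + 2*1 = 4*11 + 2 = 44 + 2 = 46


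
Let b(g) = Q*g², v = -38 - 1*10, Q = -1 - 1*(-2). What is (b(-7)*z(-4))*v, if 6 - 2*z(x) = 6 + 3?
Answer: 3528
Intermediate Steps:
Q = 1 (Q = -1 + 2 = 1)
z(x) = -3/2 (z(x) = 3 - (6 + 3)/2 = 3 - ½*9 = 3 - 9/2 = -3/2)
v = -48 (v = -38 - 10 = -48)
b(g) = g² (b(g) = 1*g² = g²)
(b(-7)*z(-4))*v = ((-7)²*(-3/2))*(-48) = (49*(-3/2))*(-48) = -147/2*(-48) = 3528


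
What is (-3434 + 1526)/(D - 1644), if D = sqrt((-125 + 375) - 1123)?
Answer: 348528/300401 + 636*I*sqrt(97)/300401 ≈ 1.1602 + 0.020852*I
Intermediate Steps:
D = 3*I*sqrt(97) (D = sqrt(250 - 1123) = sqrt(-873) = 3*I*sqrt(97) ≈ 29.547*I)
(-3434 + 1526)/(D - 1644) = (-3434 + 1526)/(3*I*sqrt(97) - 1644) = -1908/(-1644 + 3*I*sqrt(97))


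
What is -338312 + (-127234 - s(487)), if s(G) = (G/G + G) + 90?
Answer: -466124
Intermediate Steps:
s(G) = 91 + G (s(G) = (1 + G) + 90 = 91 + G)
-338312 + (-127234 - s(487)) = -338312 + (-127234 - (91 + 487)) = -338312 + (-127234 - 1*578) = -338312 + (-127234 - 578) = -338312 - 127812 = -466124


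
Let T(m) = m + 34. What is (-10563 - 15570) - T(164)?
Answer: -26331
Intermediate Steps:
T(m) = 34 + m
(-10563 - 15570) - T(164) = (-10563 - 15570) - (34 + 164) = -26133 - 1*198 = -26133 - 198 = -26331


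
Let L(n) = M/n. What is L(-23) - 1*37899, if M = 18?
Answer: -871695/23 ≈ -37900.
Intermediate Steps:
L(n) = 18/n
L(-23) - 1*37899 = 18/(-23) - 1*37899 = 18*(-1/23) - 37899 = -18/23 - 37899 = -871695/23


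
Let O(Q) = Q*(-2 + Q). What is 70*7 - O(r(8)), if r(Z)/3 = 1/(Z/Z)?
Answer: 487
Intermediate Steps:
r(Z) = 3 (r(Z) = 3/((Z/Z)) = 3/1 = 3*1 = 3)
70*7 - O(r(8)) = 70*7 - 3*(-2 + 3) = 490 - 3 = 487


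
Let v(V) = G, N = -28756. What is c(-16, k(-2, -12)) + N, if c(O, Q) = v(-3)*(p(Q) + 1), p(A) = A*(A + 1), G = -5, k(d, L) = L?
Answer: -29421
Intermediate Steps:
v(V) = -5
p(A) = A*(1 + A)
c(O, Q) = -5 - 5*Q*(1 + Q) (c(O, Q) = -5*(Q*(1 + Q) + 1) = -5*(1 + Q*(1 + Q)) = -5 - 5*Q*(1 + Q))
c(-16, k(-2, -12)) + N = (-5 - 5*(-12)*(1 - 12)) - 28756 = (-5 - 5*(-12)*(-11)) - 28756 = (-5 - 660) - 28756 = -665 - 28756 = -29421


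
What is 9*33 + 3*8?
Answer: 321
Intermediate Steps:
9*33 + 3*8 = 297 + 24 = 321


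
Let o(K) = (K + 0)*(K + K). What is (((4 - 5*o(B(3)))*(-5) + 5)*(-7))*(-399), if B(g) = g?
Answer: 1214955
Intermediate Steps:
o(K) = 2*K² (o(K) = K*(2*K) = 2*K²)
(((4 - 5*o(B(3)))*(-5) + 5)*(-7))*(-399) = (((4 - 10*3²)*(-5) + 5)*(-7))*(-399) = (((4 - 10*9)*(-5) + 5)*(-7))*(-399) = (((4 - 5*18)*(-5) + 5)*(-7))*(-399) = (((4 - 90)*(-5) + 5)*(-7))*(-399) = ((-86*(-5) + 5)*(-7))*(-399) = ((430 + 5)*(-7))*(-399) = (435*(-7))*(-399) = -3045*(-399) = 1214955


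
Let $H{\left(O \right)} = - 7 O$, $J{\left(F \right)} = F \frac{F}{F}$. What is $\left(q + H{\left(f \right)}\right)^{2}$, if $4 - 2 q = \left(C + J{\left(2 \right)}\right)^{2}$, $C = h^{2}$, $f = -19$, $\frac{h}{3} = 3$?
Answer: $\frac{43811161}{4} \approx 1.0953 \cdot 10^{7}$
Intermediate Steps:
$h = 9$ ($h = 3 \cdot 3 = 9$)
$J{\left(F \right)} = F$ ($J{\left(F \right)} = F 1 = F$)
$C = 81$ ($C = 9^{2} = 81$)
$q = - \frac{6885}{2}$ ($q = 2 - \frac{\left(81 + 2\right)^{2}}{2} = 2 - \frac{83^{2}}{2} = 2 - \frac{6889}{2} = - \frac{6885}{2} \approx -3442.5$)
$\left(q + H{\left(f \right)}\right)^{2} = \left(- \frac{6885}{2} - -133\right)^{2} = \left(- \frac{6885}{2} + 133\right)^{2} = \left(- \frac{6619}{2}\right)^{2} = \frac{43811161}{4}$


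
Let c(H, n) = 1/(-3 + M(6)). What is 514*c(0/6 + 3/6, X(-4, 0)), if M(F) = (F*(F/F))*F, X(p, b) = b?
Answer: 514/33 ≈ 15.576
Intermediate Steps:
M(F) = F² (M(F) = (F*1)*F = F*F = F²)
c(H, n) = 1/33 (c(H, n) = 1/(-3 + 6²) = 1/(-3 + 36) = 1/33)
514*c(0/6 + 3/6, X(-4, 0)) = 514*(1/33) = 514/33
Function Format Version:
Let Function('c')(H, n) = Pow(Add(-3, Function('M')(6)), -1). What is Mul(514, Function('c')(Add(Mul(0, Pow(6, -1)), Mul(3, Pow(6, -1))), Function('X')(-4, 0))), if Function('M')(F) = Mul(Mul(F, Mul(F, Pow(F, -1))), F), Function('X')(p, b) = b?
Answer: Rational(514, 33) ≈ 15.576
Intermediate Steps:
Function('M')(F) = Pow(F, 2) (Function('M')(F) = Mul(Mul(F, 1), F) = Mul(F, F) = Pow(F, 2))
Function('c')(H, n) = Rational(1, 33) (Function('c')(H, n) = Pow(Add(-3, Pow(6, 2)), -1) = Pow(Add(-3, 36), -1) = Pow(33, -1) = Rational(1, 33))
Mul(514, Function('c')(Add(Mul(0, Pow(6, -1)), Mul(3, Pow(6, -1))), Function('X')(-4, 0))) = Mul(514, Rational(1, 33)) = Rational(514, 33)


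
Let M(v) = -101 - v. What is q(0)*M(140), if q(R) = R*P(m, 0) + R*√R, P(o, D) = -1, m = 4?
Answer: 0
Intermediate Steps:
q(R) = R^(3/2) - R (q(R) = R*(-1) + R*√R = -R + R^(3/2) = R^(3/2) - R)
q(0)*M(140) = (0^(3/2) - 1*0)*(-101 - 1*140) = (0 + 0)*(-101 - 140) = 0*(-241) = 0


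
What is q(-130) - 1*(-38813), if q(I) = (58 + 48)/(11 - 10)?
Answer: 38919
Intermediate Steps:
q(I) = 106 (q(I) = 106/1 = 106*1 = 106)
q(-130) - 1*(-38813) = 106 - 1*(-38813) = 106 + 38813 = 38919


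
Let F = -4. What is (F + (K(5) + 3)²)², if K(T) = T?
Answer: 3600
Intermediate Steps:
(F + (K(5) + 3)²)² = (-4 + (5 + 3)²)² = (-4 + 8²)² = (-4 + 64)² = 60² = 3600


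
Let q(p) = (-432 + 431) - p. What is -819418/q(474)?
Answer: 819418/475 ≈ 1725.1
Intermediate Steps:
q(p) = -1 - p
-819418/q(474) = -819418/(-1 - 1*474) = -819418/(-1 - 474) = -819418/(-475) = -819418*(-1/475) = 819418/475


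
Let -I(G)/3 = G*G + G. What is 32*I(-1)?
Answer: 0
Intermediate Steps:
I(G) = -3*G - 3*G² (I(G) = -3*(G*G + G) = -3*(G² + G) = -3*(G + G²) = -3*G - 3*G²)
32*I(-1) = 32*(-3*(-1)*(1 - 1)) = 32*(-3*(-1)*0) = 32*0 = 0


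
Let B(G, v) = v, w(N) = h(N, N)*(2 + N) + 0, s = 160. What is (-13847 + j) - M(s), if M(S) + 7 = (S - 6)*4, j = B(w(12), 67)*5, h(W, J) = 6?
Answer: -14121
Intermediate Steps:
w(N) = 12 + 6*N (w(N) = 6*(2 + N) + 0 = (12 + 6*N) + 0 = 12 + 6*N)
j = 335 (j = 67*5 = 335)
M(S) = -31 + 4*S (M(S) = -7 + (S - 6)*4 = -7 + (-6 + S)*4 = -7 + (-24 + 4*S) = -31 + 4*S)
(-13847 + j) - M(s) = (-13847 + 335) - (-31 + 4*160) = -13512 - (-31 + 640) = -13512 - 1*609 = -13512 - 609 = -14121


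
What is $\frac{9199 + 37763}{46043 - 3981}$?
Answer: $\frac{23481}{21031} \approx 1.1165$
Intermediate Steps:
$\frac{9199 + 37763}{46043 - 3981} = \frac{46962}{42062} = 46962 \cdot \frac{1}{42062} = \frac{23481}{21031}$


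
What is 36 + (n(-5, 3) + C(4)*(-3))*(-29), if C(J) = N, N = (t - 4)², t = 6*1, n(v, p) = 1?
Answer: 355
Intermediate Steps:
t = 6
N = 4 (N = (6 - 4)² = 2² = 4)
C(J) = 4
36 + (n(-5, 3) + C(4)*(-3))*(-29) = 36 + (1 + 4*(-3))*(-29) = 36 + (1 - 12)*(-29) = 36 - 11*(-29) = 36 + 319 = 355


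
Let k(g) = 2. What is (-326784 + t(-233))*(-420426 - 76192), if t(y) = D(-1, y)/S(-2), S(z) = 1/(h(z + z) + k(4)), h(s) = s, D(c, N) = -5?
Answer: 162281850332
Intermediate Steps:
S(z) = 1/(2 + 2*z) (S(z) = 1/((z + z) + 2) = 1/(2*z + 2) = 1/(2 + 2*z))
t(y) = 10 (t(y) = -5/(1/(2*(1 - 2))) = -5/((½)/(-1)) = -5/((½)*(-1)) = -5/(-½) = -5*(-2) = 10)
(-326784 + t(-233))*(-420426 - 76192) = (-326784 + 10)*(-420426 - 76192) = -326774*(-496618) = 162281850332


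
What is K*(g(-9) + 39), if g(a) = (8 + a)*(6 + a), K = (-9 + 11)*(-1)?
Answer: -84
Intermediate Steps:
K = -2 (K = 2*(-1) = -2)
g(a) = (6 + a)*(8 + a)
K*(g(-9) + 39) = -2*((48 + (-9)² + 14*(-9)) + 39) = -2*((48 + 81 - 126) + 39) = -2*(3 + 39) = -2*42 = -84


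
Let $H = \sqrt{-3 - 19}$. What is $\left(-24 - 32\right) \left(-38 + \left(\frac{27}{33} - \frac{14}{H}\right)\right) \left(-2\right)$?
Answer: $- \frac{45808}{11} + \frac{784 i \sqrt{22}}{11} \approx -4164.4 + 334.3 i$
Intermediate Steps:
$H = i \sqrt{22}$ ($H = \sqrt{-22} = i \sqrt{22} \approx 4.6904 i$)
$\left(-24 - 32\right) \left(-38 + \left(\frac{27}{33} - \frac{14}{H}\right)\right) \left(-2\right) = \left(-24 - 32\right) \left(-38 + \left(\frac{27}{33} - \frac{14}{i \sqrt{22}}\right)\right) \left(-2\right) = - 56 \left(-38 + \left(27 \cdot \frac{1}{33} - 14 \left(- \frac{i \sqrt{22}}{22}\right)\right)\right) \left(-2\right) = - 56 \left(-38 + \left(\frac{9}{11} + \frac{7 i \sqrt{22}}{11}\right)\right) \left(-2\right) = - 56 \left(- \frac{409}{11} + \frac{7 i \sqrt{22}}{11}\right) \left(-2\right) = \left(\frac{22904}{11} - \frac{392 i \sqrt{22}}{11}\right) \left(-2\right) = - \frac{45808}{11} + \frac{784 i \sqrt{22}}{11}$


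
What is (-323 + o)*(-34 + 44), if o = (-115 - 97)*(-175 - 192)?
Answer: 774810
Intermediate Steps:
o = 77804 (o = -212*(-367) = 77804)
(-323 + o)*(-34 + 44) = (-323 + 77804)*(-34 + 44) = 77481*10 = 774810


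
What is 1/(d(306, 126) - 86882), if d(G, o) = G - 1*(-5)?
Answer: -1/86571 ≈ -1.1551e-5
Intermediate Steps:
d(G, o) = 5 + G (d(G, o) = G + 5 = 5 + G)
1/(d(306, 126) - 86882) = 1/((5 + 306) - 86882) = 1/(311 - 86882) = 1/(-86571) = -1/86571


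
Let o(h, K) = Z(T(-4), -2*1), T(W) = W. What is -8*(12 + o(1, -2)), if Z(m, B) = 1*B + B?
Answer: -64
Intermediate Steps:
Z(m, B) = 2*B (Z(m, B) = B + B = 2*B)
o(h, K) = -4 (o(h, K) = 2*(-2*1) = 2*(-2) = -4)
-8*(12 + o(1, -2)) = -8*(12 - 4) = -8*8 = -64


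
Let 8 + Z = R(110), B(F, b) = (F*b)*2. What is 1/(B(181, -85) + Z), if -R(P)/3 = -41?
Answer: -1/30655 ≈ -3.2621e-5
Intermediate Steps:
R(P) = 123 (R(P) = -3*(-41) = 123)
B(F, b) = 2*F*b
Z = 115 (Z = -8 + 123 = 115)
1/(B(181, -85) + Z) = 1/(2*181*(-85) + 115) = 1/(-30770 + 115) = 1/(-30655) = -1/30655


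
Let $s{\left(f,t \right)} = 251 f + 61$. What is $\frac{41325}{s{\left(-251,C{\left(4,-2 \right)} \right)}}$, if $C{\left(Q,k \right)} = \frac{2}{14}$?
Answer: $- \frac{2755}{4196} \approx -0.65658$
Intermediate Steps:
$C{\left(Q,k \right)} = \frac{1}{7}$ ($C{\left(Q,k \right)} = 2 \cdot \frac{1}{14} = \frac{1}{7}$)
$s{\left(f,t \right)} = 61 + 251 f$
$\frac{41325}{s{\left(-251,C{\left(4,-2 \right)} \right)}} = \frac{41325}{61 + 251 \left(-251\right)} = \frac{41325}{61 - 63001} = \frac{41325}{-62940} = 41325 \left(- \frac{1}{62940}\right) = - \frac{2755}{4196}$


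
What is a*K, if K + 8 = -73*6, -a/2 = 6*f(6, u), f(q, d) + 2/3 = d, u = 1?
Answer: 1784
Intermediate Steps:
f(q, d) = -2/3 + d
a = -4 (a = -12*(-2/3 + 1) = -12/3 = -2*2 = -4)
K = -446 (K = -8 - 73*6 = -8 - 438 = -446)
a*K = -4*(-446) = 1784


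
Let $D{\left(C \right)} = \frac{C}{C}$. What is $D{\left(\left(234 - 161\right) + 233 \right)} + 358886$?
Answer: $358887$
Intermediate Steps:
$D{\left(C \right)} = 1$
$D{\left(\left(234 - 161\right) + 233 \right)} + 358886 = 1 + 358886 = 358887$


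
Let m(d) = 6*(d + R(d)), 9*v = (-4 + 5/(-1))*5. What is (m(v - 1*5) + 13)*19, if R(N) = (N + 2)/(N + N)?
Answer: -4237/5 ≈ -847.40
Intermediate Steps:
R(N) = (2 + N)/(2*N) (R(N) = (2 + N)/((2*N)) = (2 + N)*(1/(2*N)) = (2 + N)/(2*N))
v = -5 (v = ((-4 + 5/(-1))*5)/9 = ((-4 + 5*(-1))*5)/9 = ((-4 - 5)*5)/9 = (-9*5)/9 = (⅑)*(-45) = -5)
m(d) = 6*d + 3*(2 + d)/d (m(d) = 6*(d + (2 + d)/(2*d)) = 6*d + 3*(2 + d)/d)
(m(v - 1*5) + 13)*19 = ((3 + 6*(-5 - 1*5) + 6/(-5 - 1*5)) + 13)*19 = ((3 + 6*(-5 - 5) + 6/(-5 - 5)) + 13)*19 = ((3 + 6*(-10) + 6/(-10)) + 13)*19 = ((3 - 60 + 6*(-⅒)) + 13)*19 = ((3 - 60 - ⅗) + 13)*19 = (-288/5 + 13)*19 = -223/5*19 = -4237/5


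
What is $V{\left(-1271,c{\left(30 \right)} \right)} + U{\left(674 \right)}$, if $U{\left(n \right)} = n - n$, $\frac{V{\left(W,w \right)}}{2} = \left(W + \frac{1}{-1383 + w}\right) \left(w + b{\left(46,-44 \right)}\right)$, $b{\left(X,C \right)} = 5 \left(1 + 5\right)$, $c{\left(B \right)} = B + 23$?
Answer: $- \frac{140305773}{665} \approx -2.1099 \cdot 10^{5}$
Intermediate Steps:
$c{\left(B \right)} = 23 + B$
$b{\left(X,C \right)} = 30$ ($b{\left(X,C \right)} = 5 \cdot 6 = 30$)
$V{\left(W,w \right)} = 2 \left(30 + w\right) \left(W + \frac{1}{-1383 + w}\right)$ ($V{\left(W,w \right)} = 2 \left(W + \frac{1}{-1383 + w}\right) \left(w + 30\right) = 2 \left(W + \frac{1}{-1383 + w}\right) \left(30 + w\right) = 2 \left(30 + w\right) \left(W + \frac{1}{-1383 + w}\right)$)
$U{\left(n \right)} = 0$
$V{\left(-1271,c{\left(30 \right)} \right)} + U{\left(674 \right)} = \frac{2 \left(30 + \left(23 + 30\right) - -52733790 - 1271 \left(23 + 30\right)^{2} - - 1719663 \left(23 + 30\right)\right)}{-1383 + \left(23 + 30\right)} + 0 = \frac{2 \left(30 + 53 + 52733790 - 1271 \cdot 53^{2} - \left(-1719663\right) 53\right)}{-1383 + 53} + 0 = \frac{2 \left(30 + 53 + 52733790 - 3570239 + 91142139\right)}{-1330} + 0 = 2 \left(- \frac{1}{1330}\right) \left(30 + 53 + 52733790 - 3570239 + 91142139\right) + 0 = 2 \left(- \frac{1}{1330}\right) 140305773 + 0 = - \frac{140305773}{665} + 0 = - \frac{140305773}{665}$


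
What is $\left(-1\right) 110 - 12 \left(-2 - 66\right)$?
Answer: $706$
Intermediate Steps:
$\left(-1\right) 110 - 12 \left(-2 - 66\right) = -110 - 12 \left(-2 - 66\right) = -110 - -816 = -110 + 816 = 706$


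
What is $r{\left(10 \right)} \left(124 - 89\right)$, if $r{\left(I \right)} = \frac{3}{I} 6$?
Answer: $63$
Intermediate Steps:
$r{\left(I \right)} = \frac{18}{I}$
$r{\left(10 \right)} \left(124 - 89\right) = \frac{18}{10} \left(124 - 89\right) = 18 \cdot \frac{1}{10} \cdot 35 = \frac{9}{5} \cdot 35 = 63$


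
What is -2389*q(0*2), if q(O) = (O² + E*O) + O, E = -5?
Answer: 0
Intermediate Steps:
q(O) = O² - 4*O (q(O) = (O² - 5*O) + O = O² - 4*O)
-2389*q(0*2) = -2389*0*2*(-4 + 0*2) = -0*(-4 + 0) = -0*(-4) = -2389*0 = 0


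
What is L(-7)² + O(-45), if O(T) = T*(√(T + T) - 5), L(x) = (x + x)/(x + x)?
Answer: 226 - 135*I*√10 ≈ 226.0 - 426.91*I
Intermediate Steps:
L(x) = 1 (L(x) = (2*x)/((2*x)) = (2*x)*(1/(2*x)) = 1)
O(T) = T*(-5 + √2*√T) (O(T) = T*(√(2*T) - 5) = T*(√2*√T - 5) = T*(-5 + √2*√T))
L(-7)² + O(-45) = 1² + (-5*(-45) + √2*(-45)^(3/2)) = 1 + (225 + √2*(-135*I*√5)) = 1 + (225 - 135*I*√10) = 226 - 135*I*√10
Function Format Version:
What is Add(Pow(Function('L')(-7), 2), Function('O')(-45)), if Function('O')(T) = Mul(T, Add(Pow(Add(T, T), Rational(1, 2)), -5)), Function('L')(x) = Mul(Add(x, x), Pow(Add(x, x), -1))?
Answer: Add(226, Mul(-135, I, Pow(10, Rational(1, 2)))) ≈ Add(226.00, Mul(-426.91, I))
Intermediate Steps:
Function('L')(x) = 1 (Function('L')(x) = Mul(Mul(2, x), Pow(Mul(2, x), -1)) = Mul(Mul(2, x), Mul(Rational(1, 2), Pow(x, -1))) = 1)
Function('O')(T) = Mul(T, Add(-5, Mul(Pow(2, Rational(1, 2)), Pow(T, Rational(1, 2))))) (Function('O')(T) = Mul(T, Add(Pow(Mul(2, T), Rational(1, 2)), -5)) = Mul(T, Add(Mul(Pow(2, Rational(1, 2)), Pow(T, Rational(1, 2))), -5)) = Mul(T, Add(-5, Mul(Pow(2, Rational(1, 2)), Pow(T, Rational(1, 2))))))
Add(Pow(Function('L')(-7), 2), Function('O')(-45)) = Add(Pow(1, 2), Add(Mul(-5, -45), Mul(Pow(2, Rational(1, 2)), Pow(-45, Rational(3, 2))))) = Add(1, Add(225, Mul(Pow(2, Rational(1, 2)), Mul(-135, I, Pow(5, Rational(1, 2)))))) = Add(1, Add(225, Mul(-135, I, Pow(10, Rational(1, 2))))) = Add(226, Mul(-135, I, Pow(10, Rational(1, 2))))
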